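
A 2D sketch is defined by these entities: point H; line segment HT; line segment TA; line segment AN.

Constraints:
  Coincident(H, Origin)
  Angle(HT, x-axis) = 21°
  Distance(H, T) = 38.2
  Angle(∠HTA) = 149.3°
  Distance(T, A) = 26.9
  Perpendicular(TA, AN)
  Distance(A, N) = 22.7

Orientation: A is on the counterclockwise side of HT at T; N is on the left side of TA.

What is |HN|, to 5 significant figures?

59.832

H is at the origin; HT runs at 21.0° with length 38.2, so T = 38.2·(cos 21.0°, sin 21.0°) = (35.663, 13.690). ∠HTA = 149.3°, so TA runs at 21.0° + (180° − 149.3°) = 51.700° from the x-axis; with |TA| = 26.9, A = T + 26.9·(cos 51.700°, sin 51.700°) = (52.335, 34.800). The perpendicularity gives AN at right angles to TA; with |AN| = 22.7 on the left of TA, N = A + 22.7·(-0.78478, 0.61978) = (34.520, 48.869). Then |HN| = |N − H| = 59.832.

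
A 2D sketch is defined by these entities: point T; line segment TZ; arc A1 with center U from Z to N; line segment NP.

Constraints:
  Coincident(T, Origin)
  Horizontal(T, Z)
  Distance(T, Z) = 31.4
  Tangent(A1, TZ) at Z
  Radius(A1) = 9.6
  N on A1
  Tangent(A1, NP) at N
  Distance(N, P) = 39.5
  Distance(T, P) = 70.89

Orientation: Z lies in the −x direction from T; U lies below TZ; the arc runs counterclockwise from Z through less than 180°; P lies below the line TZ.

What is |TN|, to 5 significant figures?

40.140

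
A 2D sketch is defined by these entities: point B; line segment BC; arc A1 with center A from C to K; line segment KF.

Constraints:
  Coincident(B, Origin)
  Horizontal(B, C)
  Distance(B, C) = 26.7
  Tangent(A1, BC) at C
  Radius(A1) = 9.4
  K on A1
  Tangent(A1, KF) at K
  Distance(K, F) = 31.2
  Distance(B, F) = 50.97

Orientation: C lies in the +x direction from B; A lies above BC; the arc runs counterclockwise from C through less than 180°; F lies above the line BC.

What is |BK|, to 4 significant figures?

37.66

Checks: |AK| = 9.400 ✓; ∠(AK, KF) = 90.00° ✓; |KF| = 31.20 ✓; |BF| = 50.97 ✓.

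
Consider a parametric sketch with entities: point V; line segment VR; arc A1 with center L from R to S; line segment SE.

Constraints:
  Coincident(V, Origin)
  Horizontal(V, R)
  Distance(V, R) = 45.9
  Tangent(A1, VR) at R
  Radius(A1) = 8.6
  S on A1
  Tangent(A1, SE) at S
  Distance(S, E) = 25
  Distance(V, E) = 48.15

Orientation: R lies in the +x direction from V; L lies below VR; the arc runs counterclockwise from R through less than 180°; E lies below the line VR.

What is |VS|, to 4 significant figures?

38.15

Checks: |LS| = 8.600 ✓; ∠(LS, SE) = 90.00° ✓; |SE| = 25.00 ✓; |VE| = 48.15 ✓.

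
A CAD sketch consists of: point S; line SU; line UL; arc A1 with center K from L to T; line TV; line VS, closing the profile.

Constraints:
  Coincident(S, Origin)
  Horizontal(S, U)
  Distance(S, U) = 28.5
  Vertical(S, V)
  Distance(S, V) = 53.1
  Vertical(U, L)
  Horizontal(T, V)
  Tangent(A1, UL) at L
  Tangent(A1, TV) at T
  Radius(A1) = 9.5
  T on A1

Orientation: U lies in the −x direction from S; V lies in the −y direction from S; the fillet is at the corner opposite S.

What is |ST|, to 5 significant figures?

56.397

S is at the origin; S and U share the same y with |SU| = 28.5 and U on the −x side, so U = (-28.500, 0.0000). S and V share the same x with |SV| = 53.1 and V on the −y side, so V = (0.0000, -53.100). The virtual corner opposite S is at (-28.500, -53.100). Tangency of A1 to UL means the radius KL is perpendicular to UL and the tangent condition forces KT to be normal to TV, with radius 9.5, so the center K sits 9.5 in from both sides at K = (-19.000, -43.600). That places the tangent points at L = (-28.500, -43.600) on UL and T = (-19.000, -53.100) on TV. Then |ST| = |T − S| = 56.397.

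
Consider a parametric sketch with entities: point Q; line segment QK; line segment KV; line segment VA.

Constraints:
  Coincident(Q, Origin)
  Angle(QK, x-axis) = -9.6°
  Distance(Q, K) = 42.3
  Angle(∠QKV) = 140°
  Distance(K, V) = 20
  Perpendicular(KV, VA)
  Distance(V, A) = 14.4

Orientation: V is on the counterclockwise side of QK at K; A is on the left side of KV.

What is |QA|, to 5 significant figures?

53.942

∠QKV = 140.0°, so KV runs at -9.6° + (180° − 140.0°) = 30.400° from the x-axis; with |KV| = 20.0, V = K + 20.0·(cos 30.400°, sin 30.400°) = (58.958, 3.0664). KV is perpendicular to VA; with |VA| = 14.4 on the left of KV, A = V + 14.4·(-0.50603, 0.86251) = (51.671, 15.487). Then |QA| = |A − Q| = 53.942.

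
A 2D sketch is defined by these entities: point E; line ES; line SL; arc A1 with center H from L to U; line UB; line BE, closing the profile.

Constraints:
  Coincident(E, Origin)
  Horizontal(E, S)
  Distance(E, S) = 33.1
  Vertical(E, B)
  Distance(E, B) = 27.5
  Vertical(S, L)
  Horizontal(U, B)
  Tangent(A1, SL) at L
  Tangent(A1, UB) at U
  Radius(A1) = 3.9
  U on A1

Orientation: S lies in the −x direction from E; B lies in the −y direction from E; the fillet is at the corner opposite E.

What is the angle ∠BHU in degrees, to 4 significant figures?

82.39°

The virtual corner opposite E is at (-33.10, -27.50). The tangent condition forces HL to be normal to SL and A1 meets UB tangentially, so HU is at right angles to UB, with radius 3.9, so the center H sits 3.9 in from both sides at H = (-29.20, -23.60). That places the tangent points at L = (-33.10, -23.60) on SL and U = (-29.20, -27.50) on UB. Then cos ∠BHU = HB·HU / (|HB||HU|), giving 82.39°.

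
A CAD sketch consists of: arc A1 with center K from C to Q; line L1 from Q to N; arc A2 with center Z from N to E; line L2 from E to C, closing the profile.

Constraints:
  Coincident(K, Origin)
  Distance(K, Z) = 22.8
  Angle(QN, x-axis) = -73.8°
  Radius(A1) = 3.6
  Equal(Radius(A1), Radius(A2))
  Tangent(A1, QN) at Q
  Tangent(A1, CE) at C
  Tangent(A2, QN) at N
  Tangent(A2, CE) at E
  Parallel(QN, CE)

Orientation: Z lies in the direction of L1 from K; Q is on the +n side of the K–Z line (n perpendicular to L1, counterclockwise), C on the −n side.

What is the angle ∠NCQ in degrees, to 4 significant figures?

72.47°

The slot axis is L1's direction at -73.8°, so u = (cos -73.8°, sin -73.8°) = (0.2790, -0.9603) and n = (−sin -73.8°, cos -73.8°) = (0.9603, 0.2790). K is at the origin and Z lies 22.8 along u from K, so Z = 22.8·u = (6.361, -21.89). Tangency of A1 to both parallel lines with radius 3.6 puts Q and C at K ± 3.6·n: Q = (3.457, 1.004), C = (-3.457, -1.004). Equal radii place N and E the same way about Z: N = Z + 3.6·n = (9.818, -20.89), E = Z − 3.6·n = (2.904, -22.90). Then cos ∠NCQ = CN·CQ / (|CN||CQ|), giving 72.47°.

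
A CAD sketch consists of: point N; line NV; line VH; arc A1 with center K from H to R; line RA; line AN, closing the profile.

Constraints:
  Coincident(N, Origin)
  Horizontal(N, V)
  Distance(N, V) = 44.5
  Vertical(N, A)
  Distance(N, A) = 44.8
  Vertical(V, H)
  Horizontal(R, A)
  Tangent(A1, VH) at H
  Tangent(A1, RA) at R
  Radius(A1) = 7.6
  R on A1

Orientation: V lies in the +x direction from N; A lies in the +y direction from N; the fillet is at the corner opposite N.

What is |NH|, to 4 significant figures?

58.00

N is at the origin; N and V share the same y with |NV| = 44.5 and V on the +x side, so V = (44.50, 0.000). N and A share the same x with |NA| = 44.8 and A on the +y side, so A = (0.000, 44.80). The virtual corner opposite N is at (44.50, 44.80). Tangency of A1 to VH means the radius KH is perpendicular to VH and the tangent condition forces KR to be normal to RA, with radius 7.6, so the center K sits 7.6 in from both sides at K = (36.90, 37.20). That places the tangent points at H = (44.50, 37.20) on VH and R = (36.90, 44.80) on RA. Then |NH| = |H − N| = 58.00.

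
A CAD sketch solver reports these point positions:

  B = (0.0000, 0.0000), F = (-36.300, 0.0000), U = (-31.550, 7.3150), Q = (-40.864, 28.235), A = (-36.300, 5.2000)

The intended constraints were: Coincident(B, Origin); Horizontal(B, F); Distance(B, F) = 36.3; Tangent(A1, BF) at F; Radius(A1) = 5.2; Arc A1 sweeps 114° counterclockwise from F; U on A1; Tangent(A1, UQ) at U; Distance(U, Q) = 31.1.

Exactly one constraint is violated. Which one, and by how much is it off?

Distance(U, Q) = 31.1 — off by 8.20.

B = (0.00, 0.00) ✓; B.y = 0.00, F.y = 0.00 ✓; |BF| = 36.30 ✓; ∠(AF, FB) = 90.00° ✓; |AF| = 5.200 ✓; bearing(A→U) − bearing(A→F) = 114.0° ✓; |AU| = 5.200 ✓; ∠(AU, UQ) = 90.00° ✓; |UQ| = 22.90 ✗.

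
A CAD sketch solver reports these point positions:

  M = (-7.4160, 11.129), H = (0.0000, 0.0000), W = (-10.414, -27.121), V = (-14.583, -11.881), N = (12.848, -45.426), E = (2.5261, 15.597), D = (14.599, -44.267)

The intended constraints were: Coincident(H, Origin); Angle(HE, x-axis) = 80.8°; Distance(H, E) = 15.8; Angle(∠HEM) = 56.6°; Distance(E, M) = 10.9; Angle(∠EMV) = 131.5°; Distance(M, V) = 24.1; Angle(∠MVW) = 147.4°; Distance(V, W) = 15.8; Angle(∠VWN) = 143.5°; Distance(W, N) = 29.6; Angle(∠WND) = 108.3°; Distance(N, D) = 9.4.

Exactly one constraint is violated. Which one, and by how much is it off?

Distance(N, D) = 9.4 — off by 7.30.

H = (0.00, 0.00) ✓; HE at 80.80° ✓; |HE| = 15.80 ✓; ∠HEM = 56.60° ✓; |EM| = 10.90 ✓; ∠EMV = 131.5° ✓; |MV| = 24.10 ✓; ∠MVW = 147.4° ✓; |VW| = 15.80 ✓; ∠VWN = 143.5° ✓; |WN| = 29.60 ✓; ∠WND = 108.3° ✓; |ND| = 2.100 ✗.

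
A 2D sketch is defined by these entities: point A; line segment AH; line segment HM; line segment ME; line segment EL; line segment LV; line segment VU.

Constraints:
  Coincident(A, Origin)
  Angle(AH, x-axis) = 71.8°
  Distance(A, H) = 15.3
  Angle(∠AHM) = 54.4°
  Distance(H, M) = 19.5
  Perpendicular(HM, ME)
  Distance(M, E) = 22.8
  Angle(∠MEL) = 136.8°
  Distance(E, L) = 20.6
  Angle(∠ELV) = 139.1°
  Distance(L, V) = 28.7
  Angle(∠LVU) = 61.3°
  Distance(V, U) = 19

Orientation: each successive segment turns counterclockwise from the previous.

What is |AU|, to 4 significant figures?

26.96

A is at the origin; AH runs at 71.8° with length 15.3, so H = (4.779, 14.53). ∠AHM = 54.4° gives HM at -162.6° from the x-axis; with |HM| = 19.5, M = (-13.83, 8.703). HM ⟂ ME, so ME runs at -72.60°; with |ME| = 22.8, E = (-7.011, -13.05). ∠MEL = 136.8° gives EL at -29.40° from the x-axis; with |EL| = 20.6, L = (10.94, -23.17). ∠ELV = 139.1° gives LV at 11.50° from the x-axis; with |LV| = 28.7, V = (39.06, -17.44). ∠LVU = 61.3° gives VU at 130.2° from the x-axis; with |VU| = 19.0, U = (26.80, -2.932). Then |AU| = |U − A| = 26.96.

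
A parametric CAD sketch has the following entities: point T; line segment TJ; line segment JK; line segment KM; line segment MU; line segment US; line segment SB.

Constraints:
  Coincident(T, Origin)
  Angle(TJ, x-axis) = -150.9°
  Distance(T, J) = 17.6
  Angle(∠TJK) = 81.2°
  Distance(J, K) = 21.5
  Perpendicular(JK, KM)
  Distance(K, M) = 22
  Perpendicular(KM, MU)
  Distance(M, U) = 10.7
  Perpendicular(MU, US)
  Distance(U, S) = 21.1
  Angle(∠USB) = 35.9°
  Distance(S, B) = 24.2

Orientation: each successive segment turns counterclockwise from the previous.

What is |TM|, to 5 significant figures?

19.364

T is at the origin; TJ runs at -150.9° with length 17.6, so J = (-15.378, -8.5595). ∠TJK = 81.2° gives JK at -52.100° from the x-axis; with |JK| = 21.5, K = (-2.1713, -25.525). The perpendicularity gives KM at right angles to JK, so KM runs at 37.900°; with |KM| = 22.0, M = (15.189, -12.011). Then |TM| = |M − T| = 19.364.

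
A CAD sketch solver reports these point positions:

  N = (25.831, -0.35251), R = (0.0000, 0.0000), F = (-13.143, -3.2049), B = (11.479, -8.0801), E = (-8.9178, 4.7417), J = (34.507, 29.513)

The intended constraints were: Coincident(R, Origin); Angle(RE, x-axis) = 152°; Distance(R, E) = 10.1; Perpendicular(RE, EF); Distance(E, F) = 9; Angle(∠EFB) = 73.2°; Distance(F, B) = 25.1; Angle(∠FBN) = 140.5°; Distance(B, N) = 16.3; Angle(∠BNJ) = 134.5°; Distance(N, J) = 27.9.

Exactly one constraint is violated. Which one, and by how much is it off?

Distance(N, J) = 27.9 — off by 3.20.

R = (0.00, 0.00) ✓; RE at 152.0° ✓; |RE| = 10.10 ✓; ∠(RE, EF) = 90.00° ✓; |EF| = 9.000 ✓; ∠EFB = 73.20° ✓; |FB| = 25.10 ✓; ∠FBN = 140.5° ✓; |BN| = 16.30 ✓; ∠BNJ = 134.5° ✓; |NJ| = 31.10 ✗.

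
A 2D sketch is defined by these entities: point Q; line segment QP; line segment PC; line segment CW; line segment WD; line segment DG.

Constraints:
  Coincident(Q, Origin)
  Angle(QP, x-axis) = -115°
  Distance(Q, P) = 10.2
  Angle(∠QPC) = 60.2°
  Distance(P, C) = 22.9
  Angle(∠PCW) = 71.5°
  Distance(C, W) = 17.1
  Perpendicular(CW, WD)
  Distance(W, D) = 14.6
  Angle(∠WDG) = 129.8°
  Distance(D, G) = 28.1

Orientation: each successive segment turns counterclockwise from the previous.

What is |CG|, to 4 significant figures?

32.89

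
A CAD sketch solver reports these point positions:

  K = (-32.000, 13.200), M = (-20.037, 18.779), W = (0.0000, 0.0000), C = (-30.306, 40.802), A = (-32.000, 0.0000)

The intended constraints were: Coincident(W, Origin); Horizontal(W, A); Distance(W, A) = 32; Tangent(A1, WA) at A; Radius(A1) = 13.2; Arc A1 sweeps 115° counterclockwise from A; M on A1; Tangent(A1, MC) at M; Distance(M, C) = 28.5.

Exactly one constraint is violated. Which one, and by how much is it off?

Distance(M, C) = 28.5 — off by 4.20.

W = (0.00, 0.00) ✓; W.y = 0.00, A.y = 0.00 ✓; |WA| = 32.00 ✓; ∠(KA, AW) = 90.00° ✓; |KA| = 13.20 ✓; bearing(K→M) − bearing(K→A) = 115.0° ✓; |KM| = 13.20 ✓; ∠(KM, MC) = 90.00° ✓; |MC| = 24.30 ✗.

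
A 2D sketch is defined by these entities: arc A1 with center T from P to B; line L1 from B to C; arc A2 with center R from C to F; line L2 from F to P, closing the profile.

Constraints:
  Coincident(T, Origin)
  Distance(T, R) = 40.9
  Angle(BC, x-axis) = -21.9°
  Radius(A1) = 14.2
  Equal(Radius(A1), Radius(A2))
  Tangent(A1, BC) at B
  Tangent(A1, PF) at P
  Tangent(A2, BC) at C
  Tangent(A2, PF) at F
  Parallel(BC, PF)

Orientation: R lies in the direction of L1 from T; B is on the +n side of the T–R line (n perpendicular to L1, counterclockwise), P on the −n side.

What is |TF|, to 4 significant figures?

43.29

The slot axis is L1's direction at -21.9°, so u = (cos -21.9°, sin -21.9°) = (0.9278, -0.3730) and n = (−sin -21.9°, cos -21.9°) = (0.3730, 0.9278). T is at the origin and R lies 40.9 along u from T, so R = 40.9·u = (37.95, -15.26). Tangency of A1 to both parallel lines with radius 14.2 puts B and P at T ± 14.2·n: B = (5.296, 13.18), P = (-5.296, -13.18). Equal radii place C and F the same way about R: C = R + 14.2·n = (43.24, -2.080), F = R − 14.2·n = (32.65, -28.43). Then |TF| = |F − T| = 43.29.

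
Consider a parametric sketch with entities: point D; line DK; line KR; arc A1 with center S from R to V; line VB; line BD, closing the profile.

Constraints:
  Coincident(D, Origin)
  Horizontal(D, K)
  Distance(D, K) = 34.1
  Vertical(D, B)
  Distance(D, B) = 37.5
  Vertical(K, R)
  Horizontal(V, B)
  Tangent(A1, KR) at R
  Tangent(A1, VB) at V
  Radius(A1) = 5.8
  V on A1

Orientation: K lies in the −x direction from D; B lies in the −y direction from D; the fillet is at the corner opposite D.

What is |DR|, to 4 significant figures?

46.56

D is at the origin; DK is horizontal with |DK| = 34.1 and K on the −x side, so K = (-34.10, 0.000). D and B share the same x with |DB| = 37.5 and B on the −y side, so B = (0.000, -37.50). The virtual corner opposite D is at (-34.10, -37.50). Since A1 is tangent to KR there, SR ⟂ KR and A1 meets VB tangentially, so SV is at right angles to VB, with radius 5.8, so the center S sits 5.8 in from both sides at S = (-28.30, -31.70). That places the tangent points at R = (-34.10, -31.70) on KR and V = (-28.30, -37.50) on VB. Then |DR| = |R − D| = 46.56.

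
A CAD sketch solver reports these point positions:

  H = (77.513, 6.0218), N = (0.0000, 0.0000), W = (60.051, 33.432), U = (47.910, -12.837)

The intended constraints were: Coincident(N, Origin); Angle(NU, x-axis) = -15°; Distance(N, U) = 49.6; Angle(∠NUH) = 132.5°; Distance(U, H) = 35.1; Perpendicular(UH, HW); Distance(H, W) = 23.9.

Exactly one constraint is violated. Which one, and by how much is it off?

Distance(H, W) = 23.9 — off by 8.60.

N = (0.00, 0.00) ✓; NU at -15.00° ✓; |NU| = 49.60 ✓; ∠NUH = 132.5° ✓; |UH| = 35.10 ✓; ∠(UH, HW) = 90.00° ✓; |HW| = 32.50 ✗.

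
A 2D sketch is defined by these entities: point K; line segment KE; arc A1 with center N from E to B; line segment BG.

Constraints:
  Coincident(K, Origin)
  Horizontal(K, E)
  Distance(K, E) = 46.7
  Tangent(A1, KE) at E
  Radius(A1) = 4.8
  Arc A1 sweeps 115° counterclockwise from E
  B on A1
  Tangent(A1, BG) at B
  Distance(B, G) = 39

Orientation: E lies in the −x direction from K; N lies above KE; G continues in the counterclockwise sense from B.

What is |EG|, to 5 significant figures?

43.885

On A1, E sits at bearing -90° from N; a 115° counterclockwise sweep puts B at bearing 25°, so B = N + 4.8·(cos 25°, sin 25°) = (-42.350, 6.8286). A1 meets BG tangentially, so NB is at right angles to BG, so BG runs along (−sin 25°, cos 25°); with |BG| = 39.0, G = (-58.832, 42.175). Then |EG| = |G − E| = 43.885.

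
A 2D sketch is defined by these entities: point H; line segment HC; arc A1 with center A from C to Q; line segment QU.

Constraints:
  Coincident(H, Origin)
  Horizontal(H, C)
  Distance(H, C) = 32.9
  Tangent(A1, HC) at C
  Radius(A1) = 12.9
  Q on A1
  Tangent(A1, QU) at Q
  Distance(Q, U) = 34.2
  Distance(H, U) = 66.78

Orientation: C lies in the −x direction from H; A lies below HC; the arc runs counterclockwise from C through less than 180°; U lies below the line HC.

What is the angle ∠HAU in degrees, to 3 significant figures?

137°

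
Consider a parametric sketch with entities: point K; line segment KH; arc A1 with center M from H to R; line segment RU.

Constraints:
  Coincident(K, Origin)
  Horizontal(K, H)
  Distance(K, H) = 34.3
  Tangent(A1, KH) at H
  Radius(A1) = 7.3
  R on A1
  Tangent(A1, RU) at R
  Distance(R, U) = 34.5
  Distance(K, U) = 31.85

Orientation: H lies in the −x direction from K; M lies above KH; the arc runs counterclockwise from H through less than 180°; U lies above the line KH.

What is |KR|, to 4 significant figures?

28.57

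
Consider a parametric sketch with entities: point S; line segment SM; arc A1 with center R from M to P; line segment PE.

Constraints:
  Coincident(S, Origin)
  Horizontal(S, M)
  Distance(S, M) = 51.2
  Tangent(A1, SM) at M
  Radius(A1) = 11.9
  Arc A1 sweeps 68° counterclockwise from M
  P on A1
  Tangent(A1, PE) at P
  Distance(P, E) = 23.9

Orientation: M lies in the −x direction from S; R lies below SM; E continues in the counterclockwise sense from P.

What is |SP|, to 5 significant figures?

62.677

S is at the origin; S and M share the same y with |SM| = 51.2 and M on the −x side, so M = (-51.200, 0.0000). The tangent condition forces RM to be normal to SM, so R = M + (0, -11.9) = (-51.200, -11.900). On A1, M sits at bearing 90° from R; a 68° counterclockwise sweep puts P at bearing 158°, so P = R + 11.9·(cos 158°, sin 158°) = (-62.233, -7.4422). Then |SP| = |P − S| = 62.677.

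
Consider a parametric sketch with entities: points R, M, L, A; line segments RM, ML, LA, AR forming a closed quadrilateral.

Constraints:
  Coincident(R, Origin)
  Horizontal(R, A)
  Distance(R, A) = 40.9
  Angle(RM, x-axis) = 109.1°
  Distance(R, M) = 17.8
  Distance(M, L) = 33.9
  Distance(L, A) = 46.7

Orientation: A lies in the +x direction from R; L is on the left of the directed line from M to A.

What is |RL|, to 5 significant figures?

44.642

Checks: |ML| = 33.90 ✓; |LA| = 46.70 ✓.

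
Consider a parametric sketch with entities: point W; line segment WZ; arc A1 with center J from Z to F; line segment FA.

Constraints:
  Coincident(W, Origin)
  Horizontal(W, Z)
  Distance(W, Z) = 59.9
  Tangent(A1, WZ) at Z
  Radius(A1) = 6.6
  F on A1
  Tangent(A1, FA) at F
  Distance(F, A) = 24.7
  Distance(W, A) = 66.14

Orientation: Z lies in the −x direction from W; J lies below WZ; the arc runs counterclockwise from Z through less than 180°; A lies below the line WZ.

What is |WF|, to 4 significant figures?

66.70

W is at the origin; WZ is horizontal with |WZ| = 59.9 and Z on the −x side, so Z = (-59.90, 0.000). Tangency of A1 to WZ means the radius JZ is perpendicular to WZ, so J = Z + (0, -6.6) = (-59.90, -6.600). Since JF ⟂ FA (tangency), |JA| = √(6.6² + 24.7²) = 25.57 regardless of where F sits on A1. So A lies on both circle(W, 66.14) and circle(J, 25.57); the below-WZ intersection is A = (-57.84, -32.08). F is the foot of the tangent from A: F = (-66.12, -8.813).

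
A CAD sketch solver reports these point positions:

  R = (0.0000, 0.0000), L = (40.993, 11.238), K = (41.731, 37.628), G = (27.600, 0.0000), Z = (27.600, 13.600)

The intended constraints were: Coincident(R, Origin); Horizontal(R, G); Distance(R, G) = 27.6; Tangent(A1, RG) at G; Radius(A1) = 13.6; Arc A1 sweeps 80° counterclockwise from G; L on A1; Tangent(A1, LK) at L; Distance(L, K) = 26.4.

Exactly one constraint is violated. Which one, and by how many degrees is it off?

Tangent(A1, LK) at L — off by 8.40°.

R = (0.00, 0.00) ✓; R.y = 0.00, G.y = 0.00 ✓; |RG| = 27.60 ✓; ∠(ZG, GR) = 90.00° ✓; |ZG| = 13.60 ✓; bearing(Z→L) − bearing(Z→G) = 80.00° ✓; |ZL| = 13.60 ✓; ∠(ZL, LK) = 81.60° ✗; |LK| = 26.40 ✓.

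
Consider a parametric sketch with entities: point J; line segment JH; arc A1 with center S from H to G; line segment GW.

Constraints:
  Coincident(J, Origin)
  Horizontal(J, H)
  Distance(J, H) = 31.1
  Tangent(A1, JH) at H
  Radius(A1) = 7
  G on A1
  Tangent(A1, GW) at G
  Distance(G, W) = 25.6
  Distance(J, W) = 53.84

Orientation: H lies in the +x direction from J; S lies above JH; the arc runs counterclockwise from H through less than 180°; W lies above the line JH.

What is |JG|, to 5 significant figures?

38.160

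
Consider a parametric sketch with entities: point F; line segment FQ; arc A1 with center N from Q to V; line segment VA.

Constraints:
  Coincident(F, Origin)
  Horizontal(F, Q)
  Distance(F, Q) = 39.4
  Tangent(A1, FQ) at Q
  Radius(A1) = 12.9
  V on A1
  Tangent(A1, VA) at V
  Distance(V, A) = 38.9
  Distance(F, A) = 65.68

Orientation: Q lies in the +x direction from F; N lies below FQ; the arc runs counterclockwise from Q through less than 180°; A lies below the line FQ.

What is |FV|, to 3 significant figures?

31.6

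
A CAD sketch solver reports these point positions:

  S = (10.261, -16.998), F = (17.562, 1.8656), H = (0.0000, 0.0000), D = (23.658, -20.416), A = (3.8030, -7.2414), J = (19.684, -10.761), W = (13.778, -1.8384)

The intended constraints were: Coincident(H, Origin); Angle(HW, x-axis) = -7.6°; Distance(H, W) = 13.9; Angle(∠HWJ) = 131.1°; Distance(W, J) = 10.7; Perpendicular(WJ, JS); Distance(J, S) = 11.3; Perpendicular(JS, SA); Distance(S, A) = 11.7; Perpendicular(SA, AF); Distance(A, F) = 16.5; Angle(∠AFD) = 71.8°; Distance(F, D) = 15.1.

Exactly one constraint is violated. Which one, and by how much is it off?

Distance(F, D) = 15.1 — off by 8.00.

H = (0.00, 0.00) ✓; HW at -7.600° ✓; |HW| = 13.90 ✓; ∠HWJ = 131.1° ✓; |WJ| = 10.70 ✓; ∠(WJ, JS) = 90.00° ✓; |JS| = 11.30 ✓; ∠(JS, SA) = 90.00° ✓; |SA| = 11.70 ✓; ∠(SA, AF) = 90.00° ✓; |AF| = 16.50 ✓; ∠AFD = 71.80° ✓; |FD| = 23.10 ✗.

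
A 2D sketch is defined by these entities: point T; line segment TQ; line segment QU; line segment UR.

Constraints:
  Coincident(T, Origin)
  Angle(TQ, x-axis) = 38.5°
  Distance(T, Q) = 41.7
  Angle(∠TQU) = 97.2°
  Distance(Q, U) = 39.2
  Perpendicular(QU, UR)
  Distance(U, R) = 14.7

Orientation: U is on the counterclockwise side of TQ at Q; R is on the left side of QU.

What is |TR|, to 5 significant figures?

51.818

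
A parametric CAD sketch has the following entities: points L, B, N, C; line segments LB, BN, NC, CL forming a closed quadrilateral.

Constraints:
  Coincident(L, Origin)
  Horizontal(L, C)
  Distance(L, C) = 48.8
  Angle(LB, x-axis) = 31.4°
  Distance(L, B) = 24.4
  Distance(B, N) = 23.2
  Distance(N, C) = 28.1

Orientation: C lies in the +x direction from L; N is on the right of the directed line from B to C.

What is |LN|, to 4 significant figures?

24.97

Checks: |BN| = 23.20 ✓; |NC| = 28.10 ✓.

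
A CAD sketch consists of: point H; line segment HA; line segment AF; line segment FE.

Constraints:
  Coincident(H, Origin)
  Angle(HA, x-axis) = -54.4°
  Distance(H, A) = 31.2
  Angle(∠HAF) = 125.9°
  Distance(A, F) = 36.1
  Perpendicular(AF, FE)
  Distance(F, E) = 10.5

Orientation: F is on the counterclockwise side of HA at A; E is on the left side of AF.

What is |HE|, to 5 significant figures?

56.365

∠HAF = 125.9°, so AF runs at -54.4° + (180° − 125.9°) = -0.30000° from the x-axis; with |AF| = 36.1, F = A + 36.1·(cos -0.30000°, sin -0.30000°) = (54.262, -25.558). AF ⟂ FE; with |FE| = 10.5 on the left of AF, E = F + 10.5·(0.0052360, 0.99999) = (54.317, -15.058). Then |HE| = |E − H| = 56.365.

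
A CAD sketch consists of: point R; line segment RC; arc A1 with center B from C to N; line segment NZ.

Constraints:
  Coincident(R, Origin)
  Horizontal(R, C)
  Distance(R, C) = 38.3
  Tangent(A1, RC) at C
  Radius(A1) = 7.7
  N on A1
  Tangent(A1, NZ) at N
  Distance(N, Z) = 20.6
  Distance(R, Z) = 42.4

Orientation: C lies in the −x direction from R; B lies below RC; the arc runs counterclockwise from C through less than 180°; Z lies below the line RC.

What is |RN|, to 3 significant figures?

46.0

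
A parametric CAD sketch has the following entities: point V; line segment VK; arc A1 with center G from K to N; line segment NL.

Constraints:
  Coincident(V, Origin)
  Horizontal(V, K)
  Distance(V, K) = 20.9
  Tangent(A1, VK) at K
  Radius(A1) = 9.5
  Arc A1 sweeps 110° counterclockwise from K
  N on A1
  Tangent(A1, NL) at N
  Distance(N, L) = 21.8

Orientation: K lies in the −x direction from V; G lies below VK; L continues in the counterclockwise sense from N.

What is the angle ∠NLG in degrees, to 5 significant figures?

23.547°

V is at the origin; V and K share the same y with |VK| = 20.9 and K on the −x side, so K = (-20.900, 0.0000). Since A1 is tangent to VK there, GK ⟂ VK, so G = K + (0, -9.5) = (-20.900, -9.5000). On A1, K sits at bearing 90° from G; a 110° counterclockwise sweep puts N at bearing 200°, so N = G + 9.5·(cos 200°, sin 200°) = (-29.827, -12.749). Tangency of A1 to NL means the radius GN is perpendicular to NL, so NL runs along (−sin 200°, cos 200°); with |NL| = 21.8, L = (-22.371, -33.234). Then cos ∠NLG = LN·LG / (|LN||LG|), giving 23.547°.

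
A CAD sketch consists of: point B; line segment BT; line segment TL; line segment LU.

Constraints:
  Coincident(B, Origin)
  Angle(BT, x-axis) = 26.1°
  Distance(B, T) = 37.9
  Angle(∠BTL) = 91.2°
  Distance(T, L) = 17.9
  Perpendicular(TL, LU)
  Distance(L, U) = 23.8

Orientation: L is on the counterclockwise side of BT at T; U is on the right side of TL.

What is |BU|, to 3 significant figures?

64.5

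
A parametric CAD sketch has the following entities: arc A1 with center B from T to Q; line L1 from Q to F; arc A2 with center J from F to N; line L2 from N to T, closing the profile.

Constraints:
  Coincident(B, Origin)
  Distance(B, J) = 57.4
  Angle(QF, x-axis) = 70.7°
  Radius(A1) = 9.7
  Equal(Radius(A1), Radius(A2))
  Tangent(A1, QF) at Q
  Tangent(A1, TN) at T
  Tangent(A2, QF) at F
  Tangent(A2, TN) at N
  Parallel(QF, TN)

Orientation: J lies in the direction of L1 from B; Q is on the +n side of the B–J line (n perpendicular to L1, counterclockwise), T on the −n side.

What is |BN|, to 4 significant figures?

58.21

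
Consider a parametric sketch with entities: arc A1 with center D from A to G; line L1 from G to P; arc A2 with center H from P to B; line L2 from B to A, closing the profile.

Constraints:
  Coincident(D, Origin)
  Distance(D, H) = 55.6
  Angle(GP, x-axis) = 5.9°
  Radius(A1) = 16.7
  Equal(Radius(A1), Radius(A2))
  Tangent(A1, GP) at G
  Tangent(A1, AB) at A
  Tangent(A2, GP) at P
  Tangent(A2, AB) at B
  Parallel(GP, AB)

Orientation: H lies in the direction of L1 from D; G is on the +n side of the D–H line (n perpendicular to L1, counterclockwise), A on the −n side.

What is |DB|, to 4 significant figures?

58.05

Tangency of A1 to both parallel lines with radius 16.7 puts G and A at D ± 16.7·n: G = (-1.717, 16.61), A = (1.717, -16.61). Equal radii place P and B the same way about H: P = H + 16.7·n = (53.59, 22.33), B = H − 16.7·n = (57.02, -10.90). Then |DB| = |B − D| = 58.05.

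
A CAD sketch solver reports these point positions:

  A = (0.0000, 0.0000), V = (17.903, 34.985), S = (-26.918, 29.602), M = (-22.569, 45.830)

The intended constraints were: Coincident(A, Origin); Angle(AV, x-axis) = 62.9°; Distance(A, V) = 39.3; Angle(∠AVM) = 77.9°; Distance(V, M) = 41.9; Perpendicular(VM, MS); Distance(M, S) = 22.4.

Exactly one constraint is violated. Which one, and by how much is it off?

Distance(M, S) = 22.4 — off by 5.60.

A = (0.00, 0.00) ✓; AV at 62.90° ✓; |AV| = 39.30 ✓; ∠AVM = 77.90° ✓; |VM| = 41.90 ✓; ∠(VM, MS) = 90.00° ✓; |MS| = 16.80 ✗.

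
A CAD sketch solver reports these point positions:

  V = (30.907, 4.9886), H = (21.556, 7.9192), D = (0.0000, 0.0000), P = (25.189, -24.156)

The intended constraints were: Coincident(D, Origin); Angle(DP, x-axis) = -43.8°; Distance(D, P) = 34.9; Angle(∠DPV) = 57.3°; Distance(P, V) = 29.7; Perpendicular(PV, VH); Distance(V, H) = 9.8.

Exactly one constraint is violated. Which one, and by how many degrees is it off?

Perpendicular(PV, VH) — off by 6.30°.

D = (0.00, 0.00) ✓; DP at -43.80° ✓; |DP| = 34.90 ✓; ∠DPV = 57.30° ✓; |PV| = 29.70 ✓; ∠(PV, VH) = 83.70° ✗; |VH| = 9.799 ✓.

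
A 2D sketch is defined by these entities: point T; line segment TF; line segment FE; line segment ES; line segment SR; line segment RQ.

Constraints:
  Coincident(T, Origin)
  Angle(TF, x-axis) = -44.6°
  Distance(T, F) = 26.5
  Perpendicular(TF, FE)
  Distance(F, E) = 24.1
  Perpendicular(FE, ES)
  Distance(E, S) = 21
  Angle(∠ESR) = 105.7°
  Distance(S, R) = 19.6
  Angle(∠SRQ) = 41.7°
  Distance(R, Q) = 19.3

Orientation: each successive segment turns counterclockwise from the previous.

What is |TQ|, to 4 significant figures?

22.70

T is at the origin; TF runs at -44.6° with length 26.5, so F = (18.87, -18.61). The perpendicularity gives FE at right angles to TF, so FE runs at 45.40°; with |FE| = 24.1, E = (35.79, -1.447). FE ⟂ ES, so ES runs at 135.4°; with |ES| = 21.0, S = (20.84, 13.30). ∠ESR = 105.7° gives SR at -150.3° from the x-axis; with |SR| = 19.6, R = (3.813, 3.587). ∠SRQ = 41.7° gives RQ at -12.00° from the x-axis; with |RQ| = 19.3, Q = (22.69, -0.4257). Then |TQ| = |Q − T| = 22.70.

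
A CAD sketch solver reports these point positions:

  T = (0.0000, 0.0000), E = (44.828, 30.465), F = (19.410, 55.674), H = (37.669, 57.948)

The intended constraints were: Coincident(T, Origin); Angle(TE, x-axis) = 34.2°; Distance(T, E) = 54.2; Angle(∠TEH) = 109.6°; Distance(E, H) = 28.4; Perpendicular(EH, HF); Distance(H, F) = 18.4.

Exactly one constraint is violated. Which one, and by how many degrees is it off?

Perpendicular(EH, HF) — off by 7.50°.

T = (0.00, 0.00) ✓; TE at 34.20° ✓; |TE| = 54.20 ✓; ∠TEH = 109.6° ✓; |EH| = 28.40 ✓; ∠(EH, HF) = 82.50° ✗; |HF| = 18.40 ✓.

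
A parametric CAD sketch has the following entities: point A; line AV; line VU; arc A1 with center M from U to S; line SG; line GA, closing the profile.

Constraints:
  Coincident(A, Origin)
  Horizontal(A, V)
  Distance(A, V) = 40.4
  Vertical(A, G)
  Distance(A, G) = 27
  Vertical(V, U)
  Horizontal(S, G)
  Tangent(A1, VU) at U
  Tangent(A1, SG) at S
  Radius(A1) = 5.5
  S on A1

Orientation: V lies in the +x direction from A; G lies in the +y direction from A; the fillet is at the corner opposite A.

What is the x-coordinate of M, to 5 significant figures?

34.900

A is at the origin; AV is horizontal with |AV| = 40.4 and V on the +x side, so V = (40.400, 0.0000). AG is vertical with |AG| = 27.0 and G on the +y side, so G = (0.0000, 27.000). The virtual corner opposite A is at (40.400, 27.000). Since A1 is tangent to VU there, MU ⟂ VU and since A1 is tangent to SG there, MS ⟂ SG, with radius 5.5, so the center M sits 5.5 in from both sides at M = (34.900, 21.500). So M.x = 34.900.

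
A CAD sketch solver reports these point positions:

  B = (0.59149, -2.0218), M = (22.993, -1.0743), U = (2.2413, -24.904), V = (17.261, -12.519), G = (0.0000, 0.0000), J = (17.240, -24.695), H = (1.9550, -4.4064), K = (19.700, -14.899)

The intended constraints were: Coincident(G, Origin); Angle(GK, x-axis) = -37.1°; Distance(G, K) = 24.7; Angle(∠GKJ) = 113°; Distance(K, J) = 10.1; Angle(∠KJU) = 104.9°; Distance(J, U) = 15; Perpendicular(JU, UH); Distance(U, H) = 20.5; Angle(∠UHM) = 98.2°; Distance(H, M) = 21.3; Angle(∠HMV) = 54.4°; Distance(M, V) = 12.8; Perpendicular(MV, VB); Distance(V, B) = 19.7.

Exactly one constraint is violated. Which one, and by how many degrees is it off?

Perpendicular(MV, VB) — off by 5.60°.

G = (0.00, 0.00) ✓; GK at -37.10° ✓; |GK| = 24.70 ✓; ∠GKJ = 113.0° ✓; |KJ| = 10.10 ✓; ∠KJU = 104.9° ✓; |JU| = 15.00 ✓; ∠(JU, UH) = 90.00° ✓; |UH| = 20.50 ✓; ∠UHM = 98.20° ✓; |HM| = 21.30 ✓; ∠HMV = 54.40° ✓; |MV| = 12.80 ✓; ∠(MV, VB) = 95.60° ✗; |VB| = 19.70 ✓.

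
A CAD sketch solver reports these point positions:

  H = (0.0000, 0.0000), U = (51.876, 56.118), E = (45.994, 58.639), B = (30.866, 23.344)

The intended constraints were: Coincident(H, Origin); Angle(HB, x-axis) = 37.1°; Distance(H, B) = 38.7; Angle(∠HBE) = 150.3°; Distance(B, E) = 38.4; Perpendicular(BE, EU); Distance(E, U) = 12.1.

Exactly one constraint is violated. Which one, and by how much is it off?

Distance(E, U) = 12.1 — off by 5.70.

H = (0.00, 0.00) ✓; HB at 37.10° ✓; |HB| = 38.70 ✓; ∠HBE = 150.3° ✓; |BE| = 38.40 ✓; ∠(BE, EU) = 90.00° ✓; |EU| = 6.399 ✗.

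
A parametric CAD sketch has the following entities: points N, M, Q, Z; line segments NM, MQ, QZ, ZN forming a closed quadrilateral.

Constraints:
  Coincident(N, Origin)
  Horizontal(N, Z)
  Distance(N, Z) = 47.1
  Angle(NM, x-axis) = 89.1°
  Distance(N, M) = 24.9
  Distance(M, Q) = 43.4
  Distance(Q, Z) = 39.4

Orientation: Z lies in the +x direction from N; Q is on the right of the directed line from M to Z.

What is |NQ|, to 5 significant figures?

20.597

Checks: |MQ| = 43.40 ✓; |QZ| = 39.40 ✓.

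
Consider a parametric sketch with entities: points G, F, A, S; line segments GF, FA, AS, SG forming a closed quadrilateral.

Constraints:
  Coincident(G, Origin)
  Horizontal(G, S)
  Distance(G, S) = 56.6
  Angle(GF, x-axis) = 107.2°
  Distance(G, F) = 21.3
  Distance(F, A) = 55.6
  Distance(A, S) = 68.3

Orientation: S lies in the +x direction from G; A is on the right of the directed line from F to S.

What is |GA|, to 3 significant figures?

35.1

Checks: GF at 107.2° ✓; |FA| = 55.60 ✓; |AS| = 68.30 ✓.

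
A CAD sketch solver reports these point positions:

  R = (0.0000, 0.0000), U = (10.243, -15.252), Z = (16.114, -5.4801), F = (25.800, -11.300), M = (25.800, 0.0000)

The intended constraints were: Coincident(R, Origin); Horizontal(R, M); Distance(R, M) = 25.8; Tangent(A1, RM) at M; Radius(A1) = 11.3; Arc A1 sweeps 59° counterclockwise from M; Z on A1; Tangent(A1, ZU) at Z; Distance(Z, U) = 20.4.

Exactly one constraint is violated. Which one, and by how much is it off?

Distance(Z, U) = 20.4 — off by 9.00.

R = (0.00, 0.00) ✓; R.y = 0.00, M.y = 0.00 ✓; |RM| = 25.80 ✓; ∠(FM, MR) = 90.00° ✓; |FM| = 11.30 ✓; bearing(F→Z) − bearing(F→M) = 59.00° ✓; |FZ| = 11.30 ✓; ∠(FZ, ZU) = 90.00° ✓; |ZU| = 11.40 ✗.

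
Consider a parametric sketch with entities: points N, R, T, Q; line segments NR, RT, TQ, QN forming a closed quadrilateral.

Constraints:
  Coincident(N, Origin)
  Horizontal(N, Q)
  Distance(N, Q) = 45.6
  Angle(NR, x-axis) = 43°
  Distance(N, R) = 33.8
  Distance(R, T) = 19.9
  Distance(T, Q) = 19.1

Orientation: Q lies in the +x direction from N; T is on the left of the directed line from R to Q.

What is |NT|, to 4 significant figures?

48.14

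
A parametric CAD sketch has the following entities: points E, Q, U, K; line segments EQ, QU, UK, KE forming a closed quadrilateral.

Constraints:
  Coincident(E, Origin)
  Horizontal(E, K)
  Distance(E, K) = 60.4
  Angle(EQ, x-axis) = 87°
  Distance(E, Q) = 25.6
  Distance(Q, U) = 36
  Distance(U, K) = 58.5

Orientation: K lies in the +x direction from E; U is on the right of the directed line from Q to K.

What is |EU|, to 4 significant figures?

10.78

Checks: |QU| = 36.00 ✓; |UK| = 58.50 ✓.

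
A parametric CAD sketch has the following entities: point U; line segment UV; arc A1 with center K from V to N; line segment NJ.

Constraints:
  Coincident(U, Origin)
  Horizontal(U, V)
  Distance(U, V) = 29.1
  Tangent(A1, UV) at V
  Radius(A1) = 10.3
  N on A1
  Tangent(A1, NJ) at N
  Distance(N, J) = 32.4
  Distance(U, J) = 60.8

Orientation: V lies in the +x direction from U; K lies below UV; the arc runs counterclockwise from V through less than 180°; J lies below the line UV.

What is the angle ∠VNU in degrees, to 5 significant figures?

72.410°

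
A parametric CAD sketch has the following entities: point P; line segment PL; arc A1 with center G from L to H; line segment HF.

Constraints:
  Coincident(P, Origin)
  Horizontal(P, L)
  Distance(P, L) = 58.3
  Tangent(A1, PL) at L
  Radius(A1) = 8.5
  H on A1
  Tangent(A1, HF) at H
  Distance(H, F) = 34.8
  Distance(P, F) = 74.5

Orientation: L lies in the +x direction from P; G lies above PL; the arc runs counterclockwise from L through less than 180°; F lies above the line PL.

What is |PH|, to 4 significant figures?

67.41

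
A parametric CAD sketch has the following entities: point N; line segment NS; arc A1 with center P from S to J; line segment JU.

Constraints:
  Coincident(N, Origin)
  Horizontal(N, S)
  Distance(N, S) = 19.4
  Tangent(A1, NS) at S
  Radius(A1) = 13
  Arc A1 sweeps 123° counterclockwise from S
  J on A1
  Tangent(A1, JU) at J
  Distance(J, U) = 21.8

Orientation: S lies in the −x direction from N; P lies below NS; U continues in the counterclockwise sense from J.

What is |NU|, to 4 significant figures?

42.56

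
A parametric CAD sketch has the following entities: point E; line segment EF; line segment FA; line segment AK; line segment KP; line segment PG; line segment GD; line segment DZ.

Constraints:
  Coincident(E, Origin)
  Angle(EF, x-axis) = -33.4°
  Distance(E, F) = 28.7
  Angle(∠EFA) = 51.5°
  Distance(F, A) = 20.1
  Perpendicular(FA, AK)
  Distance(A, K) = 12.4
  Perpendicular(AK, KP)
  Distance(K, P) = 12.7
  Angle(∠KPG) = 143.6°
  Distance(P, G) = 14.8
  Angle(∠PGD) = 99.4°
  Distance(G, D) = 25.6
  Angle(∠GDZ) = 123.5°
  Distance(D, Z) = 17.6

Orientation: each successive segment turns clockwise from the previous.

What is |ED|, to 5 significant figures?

43.020

E is at the origin; EF runs at -33.4° with length 28.7, so F = (23.960, -15.799). ∠EFA = 51.5° gives FA at -161.90° from the x-axis; with |FA| = 20.1, A = (4.8548, -22.043). FA is perpendicular to AK, so AK runs at 108.10°; with |AK| = 12.4, K = (1.0024, -10.257). AK is perpendicular to KP, so KP runs at 18.100°; with |KP| = 12.7, P = (13.074, -6.3114). ∠KPG = 143.6° gives PG at -18.300° from the x-axis; with |PG| = 14.8, G = (27.125, -10.958). ∠PGD = 99.4° gives GD at -98.900° from the x-axis; with |GD| = 25.6, D = (23.165, -36.250). Then |ED| = |D − E| = 43.020.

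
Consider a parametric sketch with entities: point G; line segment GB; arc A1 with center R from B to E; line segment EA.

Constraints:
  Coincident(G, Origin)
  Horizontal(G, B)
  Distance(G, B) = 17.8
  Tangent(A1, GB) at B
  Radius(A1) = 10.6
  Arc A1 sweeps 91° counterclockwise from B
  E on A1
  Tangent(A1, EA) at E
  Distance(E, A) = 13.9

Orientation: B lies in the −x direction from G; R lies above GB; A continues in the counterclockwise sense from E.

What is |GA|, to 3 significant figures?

25.8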